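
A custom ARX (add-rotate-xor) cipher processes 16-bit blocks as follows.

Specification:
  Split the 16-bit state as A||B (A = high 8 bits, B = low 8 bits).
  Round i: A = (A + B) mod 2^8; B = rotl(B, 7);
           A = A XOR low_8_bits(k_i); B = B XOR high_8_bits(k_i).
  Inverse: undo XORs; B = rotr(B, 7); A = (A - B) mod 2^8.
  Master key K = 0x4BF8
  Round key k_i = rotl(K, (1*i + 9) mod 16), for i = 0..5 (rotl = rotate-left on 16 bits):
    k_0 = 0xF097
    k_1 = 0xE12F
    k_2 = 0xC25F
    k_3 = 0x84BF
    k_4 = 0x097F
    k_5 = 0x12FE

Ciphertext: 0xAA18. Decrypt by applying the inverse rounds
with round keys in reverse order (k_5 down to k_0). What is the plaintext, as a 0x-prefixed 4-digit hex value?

0x7D9B

s_0 = ciphertext = 0xAA18
s_1 = InvRound(s_0, k_5) = 0x4014
s_2 = InvRound(s_1, k_4) = 0x053A
s_3 = InvRound(s_2, k_3) = 0x3D7D
s_4 = InvRound(s_3, k_2) = 0xE37F
s_5 = InvRound(s_4, k_1) = 0x8F3D
s_6 = InvRound(s_5, k_0) = 0x7D9B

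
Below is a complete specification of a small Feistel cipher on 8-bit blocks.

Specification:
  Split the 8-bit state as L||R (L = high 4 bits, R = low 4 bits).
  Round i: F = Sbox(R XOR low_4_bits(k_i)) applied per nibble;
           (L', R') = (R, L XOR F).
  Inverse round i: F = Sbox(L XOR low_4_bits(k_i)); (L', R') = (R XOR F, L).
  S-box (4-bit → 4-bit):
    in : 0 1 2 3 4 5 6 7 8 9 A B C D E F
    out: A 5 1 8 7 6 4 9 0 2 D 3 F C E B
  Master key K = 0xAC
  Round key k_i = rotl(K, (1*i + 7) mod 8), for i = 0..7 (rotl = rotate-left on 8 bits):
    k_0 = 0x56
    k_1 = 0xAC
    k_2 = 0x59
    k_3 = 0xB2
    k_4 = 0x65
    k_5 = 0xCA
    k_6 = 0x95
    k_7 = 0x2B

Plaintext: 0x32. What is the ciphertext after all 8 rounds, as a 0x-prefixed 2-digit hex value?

s_0 = plaintext = 0x32
s_1 = Round(s_0, k_0) = 0x24
s_2 = Round(s_1, k_1) = 0x42
s_3 = Round(s_2, k_2) = 0x27
s_4 = Round(s_3, k_3) = 0x74
s_5 = Round(s_4, k_4) = 0x42
s_6 = Round(s_5, k_5) = 0x24
s_7 = Round(s_6, k_6) = 0x47
s_8 = Round(s_7, k_7) = 0x7B

0x7B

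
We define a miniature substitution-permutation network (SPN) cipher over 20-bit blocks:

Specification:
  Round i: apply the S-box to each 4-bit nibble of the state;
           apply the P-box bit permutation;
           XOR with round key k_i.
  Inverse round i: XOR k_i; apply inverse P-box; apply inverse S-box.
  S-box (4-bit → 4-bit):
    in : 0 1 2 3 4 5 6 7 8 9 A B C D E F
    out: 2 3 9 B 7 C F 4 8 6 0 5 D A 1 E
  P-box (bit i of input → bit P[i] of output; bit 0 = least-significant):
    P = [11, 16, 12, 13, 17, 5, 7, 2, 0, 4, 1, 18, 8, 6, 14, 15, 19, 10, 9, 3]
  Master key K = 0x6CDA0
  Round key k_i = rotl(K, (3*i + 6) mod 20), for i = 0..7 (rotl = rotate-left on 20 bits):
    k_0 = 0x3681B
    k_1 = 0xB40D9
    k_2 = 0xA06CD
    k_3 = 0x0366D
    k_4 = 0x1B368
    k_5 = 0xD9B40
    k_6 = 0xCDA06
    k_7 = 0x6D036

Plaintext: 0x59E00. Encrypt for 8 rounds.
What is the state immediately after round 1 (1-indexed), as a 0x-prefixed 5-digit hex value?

s_0 = plaintext = 0x59E00
s_1 = Round(s_0, k_0) = 0x22A72
s_2 = Round(s_1, k_1) = 0x3E951
s_3 = Round(s_2, k_2) = 0x30B53
s_4 = Round(s_3, k_3) = 0x91AA2
s_5 = Round(s_4, k_4) = 0x19C28
s_6 = Round(s_5, k_5) = 0x3FF07
s_7 = Round(s_6, k_6) = 0x00E7C
s_8 = Round(s_7, k_7) = 0x6ECF7

0x22A72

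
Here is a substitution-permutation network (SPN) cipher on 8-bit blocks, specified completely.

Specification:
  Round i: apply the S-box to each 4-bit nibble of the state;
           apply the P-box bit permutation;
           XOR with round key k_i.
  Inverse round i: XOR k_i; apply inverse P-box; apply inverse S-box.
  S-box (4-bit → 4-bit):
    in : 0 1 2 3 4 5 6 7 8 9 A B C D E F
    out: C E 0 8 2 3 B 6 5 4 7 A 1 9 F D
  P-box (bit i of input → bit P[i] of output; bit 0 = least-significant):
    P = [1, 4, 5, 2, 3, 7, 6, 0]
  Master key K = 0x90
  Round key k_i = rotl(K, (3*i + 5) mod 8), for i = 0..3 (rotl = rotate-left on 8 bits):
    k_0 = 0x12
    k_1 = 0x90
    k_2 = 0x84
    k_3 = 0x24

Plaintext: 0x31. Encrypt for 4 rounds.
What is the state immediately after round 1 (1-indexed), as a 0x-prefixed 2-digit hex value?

0x27

s_0 = plaintext = 0x31
s_1 = Round(s_0, k_0) = 0x27
s_2 = Round(s_1, k_1) = 0xA0
s_3 = Round(s_2, k_2) = 0x68
s_4 = Round(s_3, k_3) = 0x8F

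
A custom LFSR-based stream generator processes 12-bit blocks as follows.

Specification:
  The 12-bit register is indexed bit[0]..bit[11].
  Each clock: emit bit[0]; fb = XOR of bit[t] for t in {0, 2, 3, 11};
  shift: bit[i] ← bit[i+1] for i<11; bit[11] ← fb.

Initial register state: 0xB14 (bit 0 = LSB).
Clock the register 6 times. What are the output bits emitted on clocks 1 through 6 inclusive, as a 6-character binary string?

001010

reg_0 = 0xB14
clock 1: out=0, reg = 0x58A
clock 2: out=0, reg = 0xAC5
clock 3: out=1, reg = 0xD62
clock 4: out=0, reg = 0xEB1
clock 5: out=1, reg = 0x758
clock 6: out=0, reg = 0xBAC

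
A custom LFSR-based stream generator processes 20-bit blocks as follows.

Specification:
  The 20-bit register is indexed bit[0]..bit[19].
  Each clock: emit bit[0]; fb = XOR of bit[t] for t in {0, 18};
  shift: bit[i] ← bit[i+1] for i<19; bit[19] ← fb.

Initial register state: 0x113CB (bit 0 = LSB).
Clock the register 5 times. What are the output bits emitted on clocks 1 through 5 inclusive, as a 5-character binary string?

11010

reg_0 = 0x113CB
clock 1: out=1, reg = 0x889E5
clock 2: out=1, reg = 0xC44F2
clock 3: out=0, reg = 0xE2279
clock 4: out=1, reg = 0x7113C
clock 5: out=0, reg = 0xB889E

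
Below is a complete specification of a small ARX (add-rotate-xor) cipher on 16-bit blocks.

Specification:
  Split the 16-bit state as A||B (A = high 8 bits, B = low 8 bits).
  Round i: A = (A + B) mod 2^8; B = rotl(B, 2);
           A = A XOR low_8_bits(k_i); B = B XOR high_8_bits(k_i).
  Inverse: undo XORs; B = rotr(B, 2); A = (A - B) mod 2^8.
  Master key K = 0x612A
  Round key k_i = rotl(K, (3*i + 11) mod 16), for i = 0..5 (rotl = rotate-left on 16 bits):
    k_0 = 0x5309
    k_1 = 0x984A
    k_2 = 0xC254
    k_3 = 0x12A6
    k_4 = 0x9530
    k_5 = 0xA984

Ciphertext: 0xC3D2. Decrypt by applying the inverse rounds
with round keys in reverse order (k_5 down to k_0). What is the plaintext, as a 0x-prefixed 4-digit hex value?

s_0 = ciphertext = 0xC3D2
s_1 = InvRound(s_0, k_5) = 0x69DE
s_2 = InvRound(s_1, k_4) = 0x87D2
s_3 = InvRound(s_2, k_3) = 0xF130
s_4 = InvRound(s_3, k_2) = 0xE9BC
s_5 = InvRound(s_4, k_1) = 0x9A09
s_6 = InvRound(s_5, k_0) = 0xFD96

0xFD96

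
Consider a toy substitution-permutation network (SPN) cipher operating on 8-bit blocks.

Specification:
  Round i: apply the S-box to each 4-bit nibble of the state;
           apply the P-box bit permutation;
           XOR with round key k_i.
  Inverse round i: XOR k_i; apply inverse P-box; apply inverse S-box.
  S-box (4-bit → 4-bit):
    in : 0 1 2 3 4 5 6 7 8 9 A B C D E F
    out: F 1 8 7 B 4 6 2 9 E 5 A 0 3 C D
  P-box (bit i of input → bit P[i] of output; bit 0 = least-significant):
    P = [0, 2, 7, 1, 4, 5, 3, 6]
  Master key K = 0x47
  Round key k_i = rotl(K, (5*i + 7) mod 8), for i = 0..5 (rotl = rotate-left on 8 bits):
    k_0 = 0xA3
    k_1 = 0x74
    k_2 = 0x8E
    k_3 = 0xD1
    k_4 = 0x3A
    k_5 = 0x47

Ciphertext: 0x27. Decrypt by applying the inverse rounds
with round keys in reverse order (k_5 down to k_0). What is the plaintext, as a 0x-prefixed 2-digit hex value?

s_0 = ciphertext = 0x27
s_1 = InvRound(s_0, k_5) = 0xBC
s_2 = InvRound(s_1, k_4) = 0xC9
s_3 = InvRound(s_2, k_3) = 0xAC
s_4 = InvRound(s_3, k_2) = 0x72
s_5 = InvRound(s_4, k_1) = 0xCB
s_6 = InvRound(s_5, k_0) = 0x9C

0x9C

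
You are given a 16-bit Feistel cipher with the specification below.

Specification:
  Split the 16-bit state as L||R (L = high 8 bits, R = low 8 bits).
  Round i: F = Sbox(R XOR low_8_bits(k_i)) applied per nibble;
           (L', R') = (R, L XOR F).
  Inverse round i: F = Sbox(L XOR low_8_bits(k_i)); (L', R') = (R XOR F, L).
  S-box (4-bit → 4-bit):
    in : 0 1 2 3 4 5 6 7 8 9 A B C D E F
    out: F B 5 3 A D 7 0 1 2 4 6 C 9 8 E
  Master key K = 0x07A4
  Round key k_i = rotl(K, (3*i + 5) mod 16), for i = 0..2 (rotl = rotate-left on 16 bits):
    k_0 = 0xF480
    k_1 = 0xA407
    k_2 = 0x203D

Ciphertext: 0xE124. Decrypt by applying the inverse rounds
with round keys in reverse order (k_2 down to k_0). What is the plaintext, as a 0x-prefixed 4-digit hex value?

0x468F

s_0 = ciphertext = 0xE124
s_1 = InvRound(s_0, k_2) = 0xB8E1
s_2 = InvRound(s_1, k_1) = 0x8FB8
s_3 = InvRound(s_2, k_0) = 0x468F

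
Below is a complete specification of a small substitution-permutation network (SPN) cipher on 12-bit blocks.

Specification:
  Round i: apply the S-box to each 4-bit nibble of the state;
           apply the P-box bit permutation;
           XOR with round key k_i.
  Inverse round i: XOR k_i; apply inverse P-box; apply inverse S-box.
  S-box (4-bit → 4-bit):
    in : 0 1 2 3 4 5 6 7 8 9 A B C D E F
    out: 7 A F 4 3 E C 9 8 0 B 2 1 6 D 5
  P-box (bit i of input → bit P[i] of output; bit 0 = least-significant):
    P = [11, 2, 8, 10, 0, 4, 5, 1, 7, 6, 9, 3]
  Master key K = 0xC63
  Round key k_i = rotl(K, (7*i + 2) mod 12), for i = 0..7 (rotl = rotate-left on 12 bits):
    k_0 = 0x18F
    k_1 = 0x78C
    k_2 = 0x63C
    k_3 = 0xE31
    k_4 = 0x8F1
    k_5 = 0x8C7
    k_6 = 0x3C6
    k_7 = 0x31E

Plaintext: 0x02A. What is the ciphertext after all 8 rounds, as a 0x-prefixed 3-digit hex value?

s_0 = plaintext = 0x02A
s_1 = Round(s_0, k_0) = 0xF78
s_2 = Round(s_1, k_1) = 0x10F
s_3 = Round(s_2, k_2) = 0xF45
s_4 = Round(s_3, k_3) = 0x9A4
s_5 = Round(s_4, k_4) = 0x0E6
s_6 = Round(s_5, k_5) = 0xF24
s_7 = Round(s_6, k_6) = 0x971
s_8 = Round(s_7, k_7) = 0x719

0x719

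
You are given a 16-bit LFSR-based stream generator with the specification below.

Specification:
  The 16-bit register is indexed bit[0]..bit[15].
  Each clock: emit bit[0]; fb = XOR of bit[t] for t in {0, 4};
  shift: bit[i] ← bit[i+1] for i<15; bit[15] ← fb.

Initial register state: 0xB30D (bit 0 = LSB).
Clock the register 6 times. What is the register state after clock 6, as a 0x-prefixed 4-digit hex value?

0xF6CC

reg_0 = 0xB30D
clock 1: out=1, reg = 0xD986
clock 2: out=0, reg = 0x6CC3
clock 3: out=1, reg = 0xB661
clock 4: out=1, reg = 0xDB30
clock 5: out=0, reg = 0xED98
clock 6: out=0, reg = 0xF6CC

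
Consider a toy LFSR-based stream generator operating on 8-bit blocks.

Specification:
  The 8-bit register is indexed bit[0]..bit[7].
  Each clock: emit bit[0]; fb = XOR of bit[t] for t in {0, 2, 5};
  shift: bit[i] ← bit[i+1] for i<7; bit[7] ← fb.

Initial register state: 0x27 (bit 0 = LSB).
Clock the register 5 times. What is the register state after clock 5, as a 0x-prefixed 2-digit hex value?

0xB9

reg_0 = 0x27
clock 1: out=1, reg = 0x93
clock 2: out=1, reg = 0xC9
clock 3: out=1, reg = 0xE4
clock 4: out=0, reg = 0x72
clock 5: out=0, reg = 0xB9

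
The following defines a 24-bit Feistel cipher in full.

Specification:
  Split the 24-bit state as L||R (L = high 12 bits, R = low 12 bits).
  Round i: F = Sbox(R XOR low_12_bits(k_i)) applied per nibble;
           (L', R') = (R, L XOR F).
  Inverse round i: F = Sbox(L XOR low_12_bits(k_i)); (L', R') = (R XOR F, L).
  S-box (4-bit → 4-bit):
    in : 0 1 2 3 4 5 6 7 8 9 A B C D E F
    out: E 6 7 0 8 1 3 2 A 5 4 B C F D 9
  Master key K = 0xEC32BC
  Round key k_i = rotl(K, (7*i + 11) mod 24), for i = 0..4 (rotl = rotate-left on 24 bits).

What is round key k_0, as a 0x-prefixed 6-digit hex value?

0x95E761

K = 0xEC32BC
k_0 = rotl(K, (7*0+11) mod 24) = rotl(K, 11) = 0x95E761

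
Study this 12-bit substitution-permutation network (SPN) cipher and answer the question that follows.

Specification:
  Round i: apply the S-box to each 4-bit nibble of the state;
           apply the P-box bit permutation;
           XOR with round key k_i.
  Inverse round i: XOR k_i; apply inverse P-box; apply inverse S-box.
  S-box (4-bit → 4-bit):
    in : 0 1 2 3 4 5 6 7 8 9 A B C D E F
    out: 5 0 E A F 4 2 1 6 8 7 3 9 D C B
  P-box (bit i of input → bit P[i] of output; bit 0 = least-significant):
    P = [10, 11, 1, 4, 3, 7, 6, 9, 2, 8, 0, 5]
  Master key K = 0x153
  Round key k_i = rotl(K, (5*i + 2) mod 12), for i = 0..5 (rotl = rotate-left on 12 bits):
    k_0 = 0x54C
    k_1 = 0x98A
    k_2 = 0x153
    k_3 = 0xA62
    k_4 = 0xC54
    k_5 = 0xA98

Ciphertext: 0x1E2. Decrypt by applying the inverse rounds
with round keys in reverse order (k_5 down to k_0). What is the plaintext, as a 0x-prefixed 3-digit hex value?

0x3FB

s_0 = ciphertext = 0x1E2
s_1 = InvRound(s_0, k_5) = 0x3D2
s_2 = InvRound(s_1, k_4) = 0xB3A
s_3 = InvRound(s_2, k_3) = 0x609
s_4 = InvRound(s_3, k_2) = 0x6DD
s_5 = InvRound(s_4, k_1) = 0xAE4
s_6 = InvRound(s_5, k_0) = 0x3FB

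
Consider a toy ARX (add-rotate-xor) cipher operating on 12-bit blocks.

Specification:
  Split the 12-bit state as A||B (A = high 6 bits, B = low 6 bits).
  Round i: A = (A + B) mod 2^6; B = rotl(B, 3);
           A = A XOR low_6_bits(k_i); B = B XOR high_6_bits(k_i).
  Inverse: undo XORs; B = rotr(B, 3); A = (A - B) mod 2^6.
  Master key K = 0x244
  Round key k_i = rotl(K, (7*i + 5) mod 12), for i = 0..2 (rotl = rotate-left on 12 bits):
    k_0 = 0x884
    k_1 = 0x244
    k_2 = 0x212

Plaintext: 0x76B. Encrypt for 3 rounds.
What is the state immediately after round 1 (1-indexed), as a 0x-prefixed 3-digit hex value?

0x33F

s_0 = plaintext = 0x76B
s_1 = Round(s_0, k_0) = 0x33F
s_2 = Round(s_1, k_1) = 0x3F6
s_3 = Round(s_2, k_2) = 0x5FE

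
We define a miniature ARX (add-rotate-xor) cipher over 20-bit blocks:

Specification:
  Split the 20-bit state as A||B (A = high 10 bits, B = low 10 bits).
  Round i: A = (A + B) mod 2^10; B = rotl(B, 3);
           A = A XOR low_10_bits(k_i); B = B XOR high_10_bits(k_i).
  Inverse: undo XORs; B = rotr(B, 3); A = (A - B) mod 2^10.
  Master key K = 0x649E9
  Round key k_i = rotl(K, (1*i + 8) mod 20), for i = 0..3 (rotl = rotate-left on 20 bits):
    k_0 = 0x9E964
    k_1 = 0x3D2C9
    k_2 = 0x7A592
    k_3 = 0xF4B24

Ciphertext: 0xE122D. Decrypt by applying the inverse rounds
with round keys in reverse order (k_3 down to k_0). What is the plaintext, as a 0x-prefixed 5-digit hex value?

s_0 = ciphertext = 0xE122D
s_1 = InvRound(s_0, k_3) = 0x387BF
s_2 = InvRound(s_1, k_2) = 0x8A74A
s_3 = InvRound(s_2, k_1) = 0x5A777
s_4 = InvRound(s_3, k_0) = 0x5B2A1

0x5B2A1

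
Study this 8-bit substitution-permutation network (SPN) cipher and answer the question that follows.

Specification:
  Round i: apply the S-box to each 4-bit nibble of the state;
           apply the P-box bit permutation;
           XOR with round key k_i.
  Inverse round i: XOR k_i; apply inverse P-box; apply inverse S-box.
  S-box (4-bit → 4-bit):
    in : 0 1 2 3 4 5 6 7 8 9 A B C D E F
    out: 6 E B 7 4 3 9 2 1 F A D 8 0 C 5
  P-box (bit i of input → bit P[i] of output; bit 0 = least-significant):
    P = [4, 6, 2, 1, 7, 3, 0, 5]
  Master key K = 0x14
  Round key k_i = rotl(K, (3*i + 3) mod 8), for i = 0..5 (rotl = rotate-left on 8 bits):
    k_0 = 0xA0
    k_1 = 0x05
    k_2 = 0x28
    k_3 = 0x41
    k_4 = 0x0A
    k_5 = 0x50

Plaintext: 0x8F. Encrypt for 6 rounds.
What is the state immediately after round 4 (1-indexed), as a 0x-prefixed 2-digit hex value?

s_0 = plaintext = 0x8F
s_1 = Round(s_0, k_0) = 0x34
s_2 = Round(s_1, k_1) = 0x88
s_3 = Round(s_2, k_2) = 0xB8
s_4 = Round(s_3, k_3) = 0xF0
s_5 = Round(s_4, k_4) = 0xCF
s_6 = Round(s_5, k_5) = 0x64

0xF0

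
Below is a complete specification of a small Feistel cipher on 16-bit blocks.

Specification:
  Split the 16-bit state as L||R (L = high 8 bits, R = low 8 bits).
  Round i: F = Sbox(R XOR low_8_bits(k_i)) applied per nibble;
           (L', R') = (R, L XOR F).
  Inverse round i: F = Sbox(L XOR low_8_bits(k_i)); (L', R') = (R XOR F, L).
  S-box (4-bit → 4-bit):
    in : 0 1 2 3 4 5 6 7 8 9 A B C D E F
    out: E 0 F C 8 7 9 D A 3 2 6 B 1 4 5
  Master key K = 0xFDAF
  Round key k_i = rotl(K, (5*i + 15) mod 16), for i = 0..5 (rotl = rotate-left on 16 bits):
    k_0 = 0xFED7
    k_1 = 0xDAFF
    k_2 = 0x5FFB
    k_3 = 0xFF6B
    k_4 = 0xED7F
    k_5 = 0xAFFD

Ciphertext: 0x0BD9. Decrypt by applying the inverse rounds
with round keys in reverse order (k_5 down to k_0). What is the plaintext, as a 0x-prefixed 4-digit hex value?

s_0 = ciphertext = 0x0BD9
s_1 = InvRound(s_0, k_5) = 0x800B
s_2 = InvRound(s_1, k_4) = 0x5E80
s_3 = InvRound(s_2, k_3) = 0x475E
s_4 = InvRound(s_3, k_2) = 0x3547
s_5 = InvRound(s_4, k_1) = 0xF535
s_6 = InvRound(s_5, k_0) = 0xCAF5

0xCAF5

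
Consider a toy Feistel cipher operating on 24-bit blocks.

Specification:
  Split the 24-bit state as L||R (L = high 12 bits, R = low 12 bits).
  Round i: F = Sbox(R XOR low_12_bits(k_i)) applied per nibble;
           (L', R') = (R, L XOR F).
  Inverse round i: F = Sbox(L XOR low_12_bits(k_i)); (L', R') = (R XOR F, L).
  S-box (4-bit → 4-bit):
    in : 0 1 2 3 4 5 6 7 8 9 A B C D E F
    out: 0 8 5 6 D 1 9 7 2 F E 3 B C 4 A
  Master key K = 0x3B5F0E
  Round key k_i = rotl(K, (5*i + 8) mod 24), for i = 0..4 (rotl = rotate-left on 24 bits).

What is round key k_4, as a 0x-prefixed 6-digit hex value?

K = 0x3B5F0E
k_0 = rotl(K, (5*0+8) mod 24) = rotl(K, 8) = 0x5F0E3B
k_1 = rotl(K, (5*1+8) mod 24) = rotl(K, 13) = 0xE1C76B
k_2 = rotl(K, (5*2+8) mod 24) = rotl(K, 18) = 0x38ED7C
k_3 = rotl(K, (5*3+8) mod 24) = rotl(K, 23) = 0x1DAF87
k_4 = rotl(K, (5*4+8) mod 24) = rotl(K, 4) = 0xB5F0E3

0xB5F0E3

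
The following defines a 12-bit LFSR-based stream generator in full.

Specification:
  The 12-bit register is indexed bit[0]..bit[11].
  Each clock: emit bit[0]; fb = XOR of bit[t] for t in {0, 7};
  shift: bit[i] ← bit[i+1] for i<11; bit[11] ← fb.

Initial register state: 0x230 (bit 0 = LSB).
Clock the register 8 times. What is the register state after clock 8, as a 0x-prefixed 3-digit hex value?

0xB42

reg_0 = 0x230
clock 1: out=0, reg = 0x118
clock 2: out=0, reg = 0x08C
clock 3: out=0, reg = 0x846
clock 4: out=0, reg = 0x423
clock 5: out=1, reg = 0xA11
clock 6: out=1, reg = 0xD08
clock 7: out=0, reg = 0x684
clock 8: out=0, reg = 0xB42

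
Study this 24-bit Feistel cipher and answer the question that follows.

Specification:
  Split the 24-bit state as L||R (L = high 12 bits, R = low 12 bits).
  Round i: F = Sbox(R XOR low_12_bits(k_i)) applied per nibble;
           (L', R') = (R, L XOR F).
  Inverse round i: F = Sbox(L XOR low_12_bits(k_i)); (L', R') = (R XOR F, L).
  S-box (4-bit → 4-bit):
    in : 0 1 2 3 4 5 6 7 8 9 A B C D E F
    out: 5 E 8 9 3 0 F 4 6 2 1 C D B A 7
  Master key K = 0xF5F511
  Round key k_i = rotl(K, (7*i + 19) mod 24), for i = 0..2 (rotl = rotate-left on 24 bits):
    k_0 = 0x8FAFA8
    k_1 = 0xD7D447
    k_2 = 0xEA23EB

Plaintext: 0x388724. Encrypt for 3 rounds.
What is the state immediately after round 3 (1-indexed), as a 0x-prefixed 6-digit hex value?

s_0 = plaintext = 0x388724
s_1 = Round(s_0, k_0) = 0x7245E5
s_2 = Round(s_1, k_1) = 0x5E593C
s_3 = Round(s_2, k_2) = 0x93C451

0x93C451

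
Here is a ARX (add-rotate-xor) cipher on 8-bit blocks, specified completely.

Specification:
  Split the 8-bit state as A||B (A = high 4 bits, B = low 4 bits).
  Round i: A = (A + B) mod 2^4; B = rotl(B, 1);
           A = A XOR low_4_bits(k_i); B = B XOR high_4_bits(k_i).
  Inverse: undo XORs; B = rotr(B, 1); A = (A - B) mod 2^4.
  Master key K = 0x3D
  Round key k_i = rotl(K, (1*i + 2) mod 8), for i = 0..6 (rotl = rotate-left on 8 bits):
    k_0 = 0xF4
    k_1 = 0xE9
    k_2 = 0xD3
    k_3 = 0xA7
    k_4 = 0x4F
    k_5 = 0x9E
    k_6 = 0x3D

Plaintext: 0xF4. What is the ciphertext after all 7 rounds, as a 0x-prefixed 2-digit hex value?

s_0 = plaintext = 0xF4
s_1 = Round(s_0, k_0) = 0x77
s_2 = Round(s_1, k_1) = 0x70
s_3 = Round(s_2, k_2) = 0x4D
s_4 = Round(s_3, k_3) = 0x61
s_5 = Round(s_4, k_4) = 0x86
s_6 = Round(s_5, k_5) = 0x05
s_7 = Round(s_6, k_6) = 0x89

0x89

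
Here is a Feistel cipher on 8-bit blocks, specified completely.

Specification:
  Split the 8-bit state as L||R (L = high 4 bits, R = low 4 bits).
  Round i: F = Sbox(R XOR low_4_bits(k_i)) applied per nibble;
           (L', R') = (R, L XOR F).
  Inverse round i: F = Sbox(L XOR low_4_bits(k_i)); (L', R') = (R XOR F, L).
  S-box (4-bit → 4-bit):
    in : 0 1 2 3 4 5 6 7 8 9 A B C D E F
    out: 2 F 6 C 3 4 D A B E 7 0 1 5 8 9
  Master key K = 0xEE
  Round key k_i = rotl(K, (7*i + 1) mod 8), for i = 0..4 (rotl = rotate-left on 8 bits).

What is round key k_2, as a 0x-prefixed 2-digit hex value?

0x77

K = 0xEE
k_0 = rotl(K, (7*0+1) mod 8) = rotl(K, 1) = 0xDD
k_1 = rotl(K, (7*1+1) mod 8) = rotl(K, 0) = 0xEE
k_2 = rotl(K, (7*2+1) mod 8) = rotl(K, 7) = 0x77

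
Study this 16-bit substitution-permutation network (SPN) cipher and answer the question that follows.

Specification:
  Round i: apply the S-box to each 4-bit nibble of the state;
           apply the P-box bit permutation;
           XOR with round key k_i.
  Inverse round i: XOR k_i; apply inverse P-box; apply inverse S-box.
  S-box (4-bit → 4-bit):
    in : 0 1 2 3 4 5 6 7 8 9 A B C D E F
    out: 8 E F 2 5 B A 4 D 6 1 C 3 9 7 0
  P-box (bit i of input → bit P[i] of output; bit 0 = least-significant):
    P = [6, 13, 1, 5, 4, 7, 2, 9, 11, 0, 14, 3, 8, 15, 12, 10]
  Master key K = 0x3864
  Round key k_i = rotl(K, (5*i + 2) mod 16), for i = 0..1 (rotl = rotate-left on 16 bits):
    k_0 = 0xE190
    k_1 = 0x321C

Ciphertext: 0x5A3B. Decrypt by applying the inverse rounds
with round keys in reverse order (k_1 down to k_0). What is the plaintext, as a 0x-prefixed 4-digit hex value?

0x8C6D

s_0 = ciphertext = 0x5A3B
s_1 = InvRound(s_0, k_1) = 0xFE71
s_2 = InvRound(s_1, k_0) = 0x8C6D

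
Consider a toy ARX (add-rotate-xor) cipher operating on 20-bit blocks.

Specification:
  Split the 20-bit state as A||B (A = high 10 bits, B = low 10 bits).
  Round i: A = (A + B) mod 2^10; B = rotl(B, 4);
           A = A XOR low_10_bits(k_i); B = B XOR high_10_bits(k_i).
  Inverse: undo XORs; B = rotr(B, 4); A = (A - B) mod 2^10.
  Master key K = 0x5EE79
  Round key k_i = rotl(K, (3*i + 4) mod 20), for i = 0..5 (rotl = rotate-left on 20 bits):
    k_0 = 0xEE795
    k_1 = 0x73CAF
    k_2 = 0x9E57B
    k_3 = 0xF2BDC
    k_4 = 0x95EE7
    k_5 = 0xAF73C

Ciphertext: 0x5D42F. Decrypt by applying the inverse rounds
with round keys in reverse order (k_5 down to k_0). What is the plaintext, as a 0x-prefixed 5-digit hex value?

s_0 = ciphertext = 0x5D42F
s_1 = InvRound(s_0, k_5) = 0x680A9
s_2 = InvRound(s_1, k_4) = 0xE63AF
s_3 = InvRound(s_2, k_3) = 0xBF946
s_4 = InvRound(s_3, k_2) = 0xE4BF3
s_5 = InvRound(s_4, k_1) = 0x06B23
s_6 = InvRound(s_5, k_0) = 0x41A89

0x41A89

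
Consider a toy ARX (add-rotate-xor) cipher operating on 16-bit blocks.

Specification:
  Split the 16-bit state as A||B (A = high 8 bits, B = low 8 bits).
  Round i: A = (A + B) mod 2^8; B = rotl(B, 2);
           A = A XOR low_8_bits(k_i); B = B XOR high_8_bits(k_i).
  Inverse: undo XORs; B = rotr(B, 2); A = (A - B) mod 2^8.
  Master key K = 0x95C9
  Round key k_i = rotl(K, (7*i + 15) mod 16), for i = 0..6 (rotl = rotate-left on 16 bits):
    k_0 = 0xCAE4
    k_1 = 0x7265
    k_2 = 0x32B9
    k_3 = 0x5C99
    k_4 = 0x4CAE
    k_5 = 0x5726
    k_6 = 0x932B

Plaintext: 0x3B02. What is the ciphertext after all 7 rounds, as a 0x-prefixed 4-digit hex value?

0x66CA

s_0 = plaintext = 0x3B02
s_1 = Round(s_0, k_0) = 0xD9C2
s_2 = Round(s_1, k_1) = 0xFE79
s_3 = Round(s_2, k_2) = 0xCED7
s_4 = Round(s_3, k_3) = 0x3C03
s_5 = Round(s_4, k_4) = 0x9140
s_6 = Round(s_5, k_5) = 0xF756
s_7 = Round(s_6, k_6) = 0x66CA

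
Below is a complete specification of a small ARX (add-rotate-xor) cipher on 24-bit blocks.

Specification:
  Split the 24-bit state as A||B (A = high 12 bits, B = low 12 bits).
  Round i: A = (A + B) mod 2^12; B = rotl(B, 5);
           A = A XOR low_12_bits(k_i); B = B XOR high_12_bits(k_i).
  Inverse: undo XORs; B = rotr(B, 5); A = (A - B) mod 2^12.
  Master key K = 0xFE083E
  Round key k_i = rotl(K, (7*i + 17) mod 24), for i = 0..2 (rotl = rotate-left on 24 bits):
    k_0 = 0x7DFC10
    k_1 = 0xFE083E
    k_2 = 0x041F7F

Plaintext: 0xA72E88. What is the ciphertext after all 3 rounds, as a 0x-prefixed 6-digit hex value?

0x4405EE

s_0 = plaintext = 0xA72E88
s_1 = Round(s_0, k_0) = 0x4EA6C2
s_2 = Round(s_1, k_1) = 0x3927AD
s_3 = Round(s_2, k_2) = 0x4405EE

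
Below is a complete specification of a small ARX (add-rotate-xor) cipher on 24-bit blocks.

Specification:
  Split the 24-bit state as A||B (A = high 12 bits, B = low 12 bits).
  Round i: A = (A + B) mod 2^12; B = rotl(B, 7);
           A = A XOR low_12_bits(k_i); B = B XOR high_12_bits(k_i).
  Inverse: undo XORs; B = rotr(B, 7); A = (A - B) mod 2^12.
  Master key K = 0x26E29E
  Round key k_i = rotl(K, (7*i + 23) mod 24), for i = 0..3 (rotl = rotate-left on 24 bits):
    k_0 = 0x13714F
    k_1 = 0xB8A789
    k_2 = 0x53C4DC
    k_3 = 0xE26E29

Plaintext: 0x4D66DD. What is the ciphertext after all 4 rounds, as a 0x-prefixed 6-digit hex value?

0x234DD5

s_0 = plaintext = 0x4D66DD
s_1 = Round(s_0, k_0) = 0xAFCF81
s_2 = Round(s_1, k_1) = 0xDF4B76
s_3 = Round(s_2, k_2) = 0xDB6E67
s_4 = Round(s_3, k_3) = 0x234DD5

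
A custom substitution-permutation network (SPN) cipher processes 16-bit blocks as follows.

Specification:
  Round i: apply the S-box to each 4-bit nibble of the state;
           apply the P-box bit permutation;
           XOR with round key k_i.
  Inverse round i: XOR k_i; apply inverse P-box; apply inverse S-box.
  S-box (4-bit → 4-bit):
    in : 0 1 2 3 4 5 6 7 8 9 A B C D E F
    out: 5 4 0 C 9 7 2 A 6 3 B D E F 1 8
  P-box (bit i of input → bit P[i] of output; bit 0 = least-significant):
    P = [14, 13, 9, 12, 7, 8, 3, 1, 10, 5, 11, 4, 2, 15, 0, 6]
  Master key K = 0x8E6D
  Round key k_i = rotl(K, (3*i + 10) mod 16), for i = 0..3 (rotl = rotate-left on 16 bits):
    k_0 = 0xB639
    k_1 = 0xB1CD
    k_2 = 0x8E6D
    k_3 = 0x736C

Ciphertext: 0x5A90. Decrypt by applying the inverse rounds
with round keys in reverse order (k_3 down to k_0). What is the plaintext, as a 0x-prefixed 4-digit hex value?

0x0D22

s_0 = ciphertext = 0x5A90
s_1 = InvRound(s_0, k_3) = 0x4C56
s_2 = InvRound(s_1, k_2) = 0x8730
s_3 = InvRound(s_2, k_1) = 0xBA0C
s_4 = InvRound(s_3, k_0) = 0x0D22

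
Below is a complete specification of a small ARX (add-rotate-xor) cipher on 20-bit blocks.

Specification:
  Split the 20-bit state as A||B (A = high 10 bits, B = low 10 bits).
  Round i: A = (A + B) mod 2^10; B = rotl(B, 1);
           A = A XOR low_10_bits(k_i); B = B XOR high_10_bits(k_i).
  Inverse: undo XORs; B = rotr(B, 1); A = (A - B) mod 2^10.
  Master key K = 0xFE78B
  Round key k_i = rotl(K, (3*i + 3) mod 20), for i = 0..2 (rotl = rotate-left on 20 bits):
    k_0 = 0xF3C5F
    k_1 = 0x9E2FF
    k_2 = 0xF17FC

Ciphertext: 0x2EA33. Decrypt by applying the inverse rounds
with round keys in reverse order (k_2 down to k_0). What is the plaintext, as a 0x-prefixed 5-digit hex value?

0x39447

s_0 = ciphertext = 0x2EA33
s_1 = InvRound(s_0, k_2) = 0x92CFB
s_2 = InvRound(s_1, k_1) = 0x5CF41
s_3 = InvRound(s_2, k_0) = 0x39447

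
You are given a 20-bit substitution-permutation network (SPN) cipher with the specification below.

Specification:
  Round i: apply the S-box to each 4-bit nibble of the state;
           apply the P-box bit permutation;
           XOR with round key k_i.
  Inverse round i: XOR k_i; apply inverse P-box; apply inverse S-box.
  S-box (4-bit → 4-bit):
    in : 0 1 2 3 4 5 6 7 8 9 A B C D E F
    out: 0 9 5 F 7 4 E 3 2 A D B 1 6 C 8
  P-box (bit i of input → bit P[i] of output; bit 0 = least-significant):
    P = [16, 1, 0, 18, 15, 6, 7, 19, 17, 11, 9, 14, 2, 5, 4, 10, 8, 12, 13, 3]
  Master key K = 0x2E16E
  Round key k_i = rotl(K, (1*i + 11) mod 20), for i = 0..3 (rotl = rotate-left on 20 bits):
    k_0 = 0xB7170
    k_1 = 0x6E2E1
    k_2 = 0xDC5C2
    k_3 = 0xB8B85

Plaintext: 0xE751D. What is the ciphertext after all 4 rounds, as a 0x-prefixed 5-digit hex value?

s_0 = plaintext = 0xE751D
s_1 = Round(s_0, k_0) = 0x3D35F
s_2 = Round(s_1, k_1) = 0x09959
s_3 = Round(s_2, k_2) = 0x98960
s_4 = Round(s_3, k_3) = 0x3D36D

0x3D36D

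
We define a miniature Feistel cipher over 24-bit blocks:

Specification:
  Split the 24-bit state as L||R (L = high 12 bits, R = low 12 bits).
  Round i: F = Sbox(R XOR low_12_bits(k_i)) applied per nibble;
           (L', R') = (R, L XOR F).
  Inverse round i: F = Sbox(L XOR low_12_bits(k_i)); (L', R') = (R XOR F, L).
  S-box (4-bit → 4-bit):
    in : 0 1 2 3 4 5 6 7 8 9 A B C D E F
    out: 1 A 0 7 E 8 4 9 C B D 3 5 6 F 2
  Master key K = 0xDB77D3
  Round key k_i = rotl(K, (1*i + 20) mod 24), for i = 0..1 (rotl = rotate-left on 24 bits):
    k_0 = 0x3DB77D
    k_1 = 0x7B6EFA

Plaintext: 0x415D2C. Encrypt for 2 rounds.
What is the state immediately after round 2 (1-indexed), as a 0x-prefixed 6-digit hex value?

s_0 = plaintext = 0x415D2C
s_1 = Round(s_0, k_0) = 0xD2C99F
s_2 = Round(s_1, k_1) = 0x99F464

0x99F464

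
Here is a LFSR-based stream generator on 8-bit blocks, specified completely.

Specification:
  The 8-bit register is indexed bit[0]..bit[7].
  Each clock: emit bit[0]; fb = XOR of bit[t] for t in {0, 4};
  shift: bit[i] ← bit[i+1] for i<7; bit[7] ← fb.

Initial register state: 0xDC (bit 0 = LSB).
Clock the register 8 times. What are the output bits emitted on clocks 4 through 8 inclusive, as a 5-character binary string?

11011

reg_0 = 0xDC
clock 1: out=0, reg = 0xEE
clock 2: out=0, reg = 0x77
clock 3: out=1, reg = 0x3B
clock 4: out=1, reg = 0x1D
clock 5: out=1, reg = 0x0E
clock 6: out=0, reg = 0x07
clock 7: out=1, reg = 0x83
clock 8: out=1, reg = 0xC1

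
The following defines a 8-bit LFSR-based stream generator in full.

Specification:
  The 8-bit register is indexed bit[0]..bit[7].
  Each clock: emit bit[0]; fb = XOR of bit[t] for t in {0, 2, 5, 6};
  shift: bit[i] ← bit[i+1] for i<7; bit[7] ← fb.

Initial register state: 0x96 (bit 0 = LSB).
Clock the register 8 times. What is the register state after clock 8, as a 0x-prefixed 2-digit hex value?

0x59

reg_0 = 0x96
clock 1: out=0, reg = 0xCB
clock 2: out=1, reg = 0x65
clock 3: out=1, reg = 0x32
clock 4: out=0, reg = 0x99
clock 5: out=1, reg = 0xCC
clock 6: out=0, reg = 0x66
clock 7: out=0, reg = 0xB3
clock 8: out=1, reg = 0x59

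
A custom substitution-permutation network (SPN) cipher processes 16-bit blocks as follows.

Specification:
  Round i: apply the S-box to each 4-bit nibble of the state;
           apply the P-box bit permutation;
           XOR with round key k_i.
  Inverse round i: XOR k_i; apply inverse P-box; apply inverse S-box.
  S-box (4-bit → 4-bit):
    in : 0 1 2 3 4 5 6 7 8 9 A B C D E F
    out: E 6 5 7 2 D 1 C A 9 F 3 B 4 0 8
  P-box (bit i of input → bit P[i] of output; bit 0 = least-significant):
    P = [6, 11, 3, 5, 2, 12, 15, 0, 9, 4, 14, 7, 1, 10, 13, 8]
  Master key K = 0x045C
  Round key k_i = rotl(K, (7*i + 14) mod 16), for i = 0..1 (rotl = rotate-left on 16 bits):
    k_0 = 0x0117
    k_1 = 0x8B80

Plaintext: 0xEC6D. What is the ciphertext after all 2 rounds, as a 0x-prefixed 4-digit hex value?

0xF4D1

s_0 = plaintext = 0xEC6D
s_1 = Round(s_0, k_0) = 0x038B
s_2 = Round(s_1, k_1) = 0xF4D1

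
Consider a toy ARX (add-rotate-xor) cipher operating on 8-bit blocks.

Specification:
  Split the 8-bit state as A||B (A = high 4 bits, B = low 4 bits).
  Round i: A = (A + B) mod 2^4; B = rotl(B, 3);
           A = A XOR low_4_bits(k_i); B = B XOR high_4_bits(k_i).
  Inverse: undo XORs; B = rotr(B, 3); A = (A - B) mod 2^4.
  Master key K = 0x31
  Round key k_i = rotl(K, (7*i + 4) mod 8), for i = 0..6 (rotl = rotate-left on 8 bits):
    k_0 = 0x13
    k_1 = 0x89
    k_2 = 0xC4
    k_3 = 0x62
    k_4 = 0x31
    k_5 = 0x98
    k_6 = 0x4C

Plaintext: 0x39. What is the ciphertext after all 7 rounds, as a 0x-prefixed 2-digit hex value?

s_0 = plaintext = 0x39
s_1 = Round(s_0, k_0) = 0xFD
s_2 = Round(s_1, k_1) = 0x56
s_3 = Round(s_2, k_2) = 0xFF
s_4 = Round(s_3, k_3) = 0xC9
s_5 = Round(s_4, k_4) = 0x4F
s_6 = Round(s_5, k_5) = 0xB6
s_7 = Round(s_6, k_6) = 0xD7

0xD7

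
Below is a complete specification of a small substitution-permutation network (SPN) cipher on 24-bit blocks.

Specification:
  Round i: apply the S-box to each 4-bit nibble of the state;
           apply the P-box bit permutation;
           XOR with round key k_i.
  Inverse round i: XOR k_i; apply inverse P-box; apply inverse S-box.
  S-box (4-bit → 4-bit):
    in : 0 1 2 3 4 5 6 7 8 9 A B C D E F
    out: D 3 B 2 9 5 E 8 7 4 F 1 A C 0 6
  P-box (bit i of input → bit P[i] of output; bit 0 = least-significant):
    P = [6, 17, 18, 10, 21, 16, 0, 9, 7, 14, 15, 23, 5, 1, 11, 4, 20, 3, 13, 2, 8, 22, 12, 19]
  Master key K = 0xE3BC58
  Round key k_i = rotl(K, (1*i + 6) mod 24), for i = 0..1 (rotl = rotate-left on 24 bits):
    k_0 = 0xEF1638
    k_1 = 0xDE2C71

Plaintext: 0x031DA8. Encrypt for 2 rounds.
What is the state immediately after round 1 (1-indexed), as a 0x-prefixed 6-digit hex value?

s_0 = plaintext = 0x031DA8
s_1 = Round(s_0, k_0) = 0x408553
s_2 = Round(s_1, k_1) = 0xE485D6

0x408553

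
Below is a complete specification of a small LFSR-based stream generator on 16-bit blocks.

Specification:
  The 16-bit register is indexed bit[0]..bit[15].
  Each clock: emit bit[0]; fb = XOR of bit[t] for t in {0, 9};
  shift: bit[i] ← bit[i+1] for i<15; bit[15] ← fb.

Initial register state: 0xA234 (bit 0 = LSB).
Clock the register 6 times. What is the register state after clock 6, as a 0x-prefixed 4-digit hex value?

0x9688

reg_0 = 0xA234
clock 1: out=0, reg = 0xD11A
clock 2: out=0, reg = 0x688D
clock 3: out=1, reg = 0xB446
clock 4: out=0, reg = 0x5A23
clock 5: out=1, reg = 0x2D11
clock 6: out=1, reg = 0x9688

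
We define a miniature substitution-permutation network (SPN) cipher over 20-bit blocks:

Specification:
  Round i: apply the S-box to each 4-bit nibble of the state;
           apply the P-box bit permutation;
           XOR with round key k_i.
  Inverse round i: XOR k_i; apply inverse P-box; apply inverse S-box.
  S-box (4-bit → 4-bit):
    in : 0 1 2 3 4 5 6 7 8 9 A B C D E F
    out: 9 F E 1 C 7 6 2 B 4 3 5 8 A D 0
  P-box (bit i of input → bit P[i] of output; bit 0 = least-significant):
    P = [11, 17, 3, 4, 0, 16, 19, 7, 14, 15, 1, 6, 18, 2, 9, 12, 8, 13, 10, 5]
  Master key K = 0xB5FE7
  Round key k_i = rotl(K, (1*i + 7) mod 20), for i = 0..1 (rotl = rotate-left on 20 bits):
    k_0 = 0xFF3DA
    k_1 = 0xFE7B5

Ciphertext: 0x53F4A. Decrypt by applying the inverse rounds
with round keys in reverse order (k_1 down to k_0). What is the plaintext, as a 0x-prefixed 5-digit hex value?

0xD99A2

s_0 = ciphertext = 0x53F4A
s_1 = InvRound(s_0, k_1) = 0xCD1E1
s_2 = InvRound(s_1, k_0) = 0xD99A2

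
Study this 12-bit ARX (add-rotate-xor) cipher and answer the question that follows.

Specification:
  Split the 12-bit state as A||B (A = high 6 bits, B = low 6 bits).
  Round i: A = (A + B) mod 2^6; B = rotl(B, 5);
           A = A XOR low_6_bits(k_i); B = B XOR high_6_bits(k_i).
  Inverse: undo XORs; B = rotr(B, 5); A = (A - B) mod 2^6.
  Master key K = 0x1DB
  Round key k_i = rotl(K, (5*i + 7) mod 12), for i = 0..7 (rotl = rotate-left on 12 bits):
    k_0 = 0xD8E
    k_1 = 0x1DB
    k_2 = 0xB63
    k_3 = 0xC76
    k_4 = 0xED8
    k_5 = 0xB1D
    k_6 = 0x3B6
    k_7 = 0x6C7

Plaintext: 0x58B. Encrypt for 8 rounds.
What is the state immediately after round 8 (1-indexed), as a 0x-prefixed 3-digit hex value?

s_0 = plaintext = 0x58B
s_1 = Round(s_0, k_0) = 0xBD3
s_2 = Round(s_1, k_1) = 0x66E
s_3 = Round(s_2, k_2) = 0x93A
s_4 = Round(s_3, k_3) = 0xA2C
s_5 = Round(s_4, k_4) = 0x32D
s_6 = Round(s_5, k_5) = 0x91A
s_7 = Round(s_6, k_6) = 0x203
s_8 = Round(s_7, k_7) = 0x33A

0x33A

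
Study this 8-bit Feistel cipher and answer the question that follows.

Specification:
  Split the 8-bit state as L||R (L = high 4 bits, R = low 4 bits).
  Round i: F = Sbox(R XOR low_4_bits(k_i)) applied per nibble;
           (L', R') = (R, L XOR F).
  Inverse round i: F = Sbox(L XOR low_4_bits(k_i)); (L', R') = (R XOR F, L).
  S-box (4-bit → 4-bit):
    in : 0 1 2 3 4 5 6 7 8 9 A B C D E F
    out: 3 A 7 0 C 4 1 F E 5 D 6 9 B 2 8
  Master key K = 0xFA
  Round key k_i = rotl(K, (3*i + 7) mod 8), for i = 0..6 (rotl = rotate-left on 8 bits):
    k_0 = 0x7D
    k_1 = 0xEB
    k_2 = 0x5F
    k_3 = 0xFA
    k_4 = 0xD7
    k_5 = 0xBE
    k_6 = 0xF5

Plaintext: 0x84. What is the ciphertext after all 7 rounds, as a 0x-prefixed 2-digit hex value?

0x91

s_0 = plaintext = 0x84
s_1 = Round(s_0, k_0) = 0x4D
s_2 = Round(s_1, k_1) = 0xD5
s_3 = Round(s_2, k_2) = 0x50
s_4 = Round(s_3, k_3) = 0x08
s_5 = Round(s_4, k_4) = 0x88
s_6 = Round(s_5, k_5) = 0x89
s_7 = Round(s_6, k_6) = 0x91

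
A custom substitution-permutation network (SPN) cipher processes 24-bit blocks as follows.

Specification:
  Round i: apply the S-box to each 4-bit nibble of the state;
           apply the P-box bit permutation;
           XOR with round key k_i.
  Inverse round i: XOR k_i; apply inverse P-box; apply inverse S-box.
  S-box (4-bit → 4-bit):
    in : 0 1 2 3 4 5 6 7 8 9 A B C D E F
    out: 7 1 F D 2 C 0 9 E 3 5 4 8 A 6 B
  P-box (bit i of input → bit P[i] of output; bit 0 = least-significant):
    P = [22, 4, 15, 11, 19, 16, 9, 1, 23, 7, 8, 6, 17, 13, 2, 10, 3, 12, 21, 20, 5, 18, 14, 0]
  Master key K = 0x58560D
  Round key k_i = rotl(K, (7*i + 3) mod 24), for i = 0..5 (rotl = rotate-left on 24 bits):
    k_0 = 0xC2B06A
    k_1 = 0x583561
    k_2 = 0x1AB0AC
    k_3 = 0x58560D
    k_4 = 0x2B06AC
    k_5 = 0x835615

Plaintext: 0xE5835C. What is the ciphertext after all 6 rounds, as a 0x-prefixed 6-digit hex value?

0xCFA640

s_0 = plaintext = 0xE5835C
s_1 = Round(s_0, k_0) = 0x76DF2C
s_2 = Round(s_1, k_1) = 0xD11B82
s_3 = Round(s_2, k_2) = 0x5D3BB7
s_4 = Round(s_3, k_3) = 0x0A0908
s_5 = Round(s_4, k_4) = 0x84EC10
s_6 = Round(s_5, k_5) = 0xCFA640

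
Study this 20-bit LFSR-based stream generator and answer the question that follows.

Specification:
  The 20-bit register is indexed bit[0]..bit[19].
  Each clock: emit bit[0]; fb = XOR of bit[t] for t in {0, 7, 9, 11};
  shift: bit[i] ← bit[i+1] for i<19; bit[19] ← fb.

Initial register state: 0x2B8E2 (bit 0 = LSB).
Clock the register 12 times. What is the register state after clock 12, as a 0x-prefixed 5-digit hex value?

reg_0 = 0x2B8E2
clock 1: out=0, reg = 0x15C71
clock 2: out=1, reg = 0x0AE38
clock 3: out=0, reg = 0x0571C
clock 4: out=0, reg = 0x82B8E
clock 5: out=0, reg = 0xC15C7
clock 6: out=1, reg = 0x60AE3
clock 7: out=1, reg = 0x30571
clock 8: out=1, reg = 0x982B8
clock 9: out=0, reg = 0x4C15C
clock 10: out=0, reg = 0x260AE
clock 11: out=0, reg = 0x93057
clock 12: out=1, reg = 0xC982B

0xC982B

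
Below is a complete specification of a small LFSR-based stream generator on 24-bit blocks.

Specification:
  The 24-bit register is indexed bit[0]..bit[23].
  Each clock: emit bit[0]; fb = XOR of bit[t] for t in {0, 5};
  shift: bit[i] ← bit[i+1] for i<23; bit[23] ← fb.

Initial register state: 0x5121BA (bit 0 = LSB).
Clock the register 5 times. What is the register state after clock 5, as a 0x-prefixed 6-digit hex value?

0xBA890D

reg_0 = 0x5121BA
clock 1: out=0, reg = 0xA890DD
clock 2: out=1, reg = 0xD4486E
clock 3: out=0, reg = 0xEA2437
clock 4: out=1, reg = 0x75121B
clock 5: out=1, reg = 0xBA890D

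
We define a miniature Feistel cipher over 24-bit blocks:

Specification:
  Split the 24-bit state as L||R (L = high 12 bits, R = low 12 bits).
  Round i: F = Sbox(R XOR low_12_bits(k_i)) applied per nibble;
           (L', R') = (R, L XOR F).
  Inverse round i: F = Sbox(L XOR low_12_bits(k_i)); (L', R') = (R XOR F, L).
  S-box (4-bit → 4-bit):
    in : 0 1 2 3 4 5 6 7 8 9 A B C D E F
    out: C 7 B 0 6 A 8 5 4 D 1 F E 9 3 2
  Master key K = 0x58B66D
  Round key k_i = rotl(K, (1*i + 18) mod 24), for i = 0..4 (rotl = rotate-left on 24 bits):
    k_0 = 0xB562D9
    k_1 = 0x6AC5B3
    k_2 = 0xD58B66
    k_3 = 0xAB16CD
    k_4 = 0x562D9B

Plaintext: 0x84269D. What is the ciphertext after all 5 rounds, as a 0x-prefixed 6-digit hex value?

0x9E93CC

s_0 = plaintext = 0x84269D
s_1 = Round(s_0, k_0) = 0x69DE24
s_2 = Round(s_1, k_1) = 0xE24948
s_3 = Round(s_2, k_2) = 0x948597
s_4 = Round(s_3, k_3) = 0x5979E9
s_5 = Round(s_4, k_4) = 0x9E93CC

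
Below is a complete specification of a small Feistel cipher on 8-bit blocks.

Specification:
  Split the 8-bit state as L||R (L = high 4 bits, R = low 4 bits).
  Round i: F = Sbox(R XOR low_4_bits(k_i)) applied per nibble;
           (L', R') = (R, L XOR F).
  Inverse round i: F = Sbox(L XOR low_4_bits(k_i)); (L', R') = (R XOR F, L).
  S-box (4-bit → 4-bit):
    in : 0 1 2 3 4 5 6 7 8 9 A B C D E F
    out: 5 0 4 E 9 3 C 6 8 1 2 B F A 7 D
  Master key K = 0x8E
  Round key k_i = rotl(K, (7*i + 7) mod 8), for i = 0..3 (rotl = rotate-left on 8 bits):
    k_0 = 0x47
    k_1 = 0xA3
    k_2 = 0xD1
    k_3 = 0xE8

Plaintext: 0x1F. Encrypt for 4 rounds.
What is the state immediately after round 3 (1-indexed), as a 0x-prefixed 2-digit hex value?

s_0 = plaintext = 0x1F
s_1 = Round(s_0, k_0) = 0xF9
s_2 = Round(s_1, k_1) = 0x9D
s_3 = Round(s_2, k_2) = 0xD6
s_4 = Round(s_3, k_3) = 0x6A

0xD6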